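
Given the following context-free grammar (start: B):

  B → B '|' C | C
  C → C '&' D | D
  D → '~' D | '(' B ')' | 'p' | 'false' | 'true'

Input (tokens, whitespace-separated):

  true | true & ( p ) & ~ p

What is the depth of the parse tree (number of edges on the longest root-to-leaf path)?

[B [B [C [D true]]] | [C [C [C [D true]] & [D ( [B [C [D p]]] )]] & [D ~ [D p]]]]

7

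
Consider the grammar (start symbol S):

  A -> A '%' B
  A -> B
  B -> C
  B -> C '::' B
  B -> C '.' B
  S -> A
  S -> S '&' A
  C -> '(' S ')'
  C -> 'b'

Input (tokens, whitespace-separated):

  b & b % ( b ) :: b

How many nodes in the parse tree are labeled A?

4

[S [S [A [B [C b]]]] & [A [A [B [C b]]] % [B [C ( [S [A [B [C b]]]] )] :: [B [C b]]]]]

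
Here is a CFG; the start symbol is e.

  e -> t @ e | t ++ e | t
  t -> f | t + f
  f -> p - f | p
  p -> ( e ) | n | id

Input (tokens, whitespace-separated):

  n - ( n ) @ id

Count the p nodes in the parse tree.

4

[e [t [f [p n] - [f [p ( [e [t [f [p n]]]] )]]]] @ [e [t [f [p id]]]]]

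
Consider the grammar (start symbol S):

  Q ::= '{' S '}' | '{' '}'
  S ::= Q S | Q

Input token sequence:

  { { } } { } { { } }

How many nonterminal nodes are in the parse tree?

10

[S [Q { [S [Q { }]] }] [S [Q { }] [S [Q { [S [Q { }]] }]]]]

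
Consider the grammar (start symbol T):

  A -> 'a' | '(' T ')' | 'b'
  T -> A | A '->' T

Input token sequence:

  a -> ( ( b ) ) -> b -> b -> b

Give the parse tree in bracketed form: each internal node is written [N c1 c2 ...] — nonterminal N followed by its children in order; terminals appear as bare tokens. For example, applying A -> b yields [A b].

T
A -> T
a -> T
a -> A -> T
a -> ( T ) -> T
a -> ( A ) -> T
a -> ( ( T ) ) -> T
a -> ( ( A ) ) -> T
a -> ( ( b ) ) -> T
a -> ( ( b ) ) -> A -> T
a -> ( ( b ) ) -> b -> T
a -> ( ( b ) ) -> b -> A -> T
a -> ( ( b ) ) -> b -> b -> T
a -> ( ( b ) ) -> b -> b -> A
a -> ( ( b ) ) -> b -> b -> b

[T [A a] -> [T [A ( [T [A ( [T [A b]] )]] )] -> [T [A b] -> [T [A b] -> [T [A b]]]]]]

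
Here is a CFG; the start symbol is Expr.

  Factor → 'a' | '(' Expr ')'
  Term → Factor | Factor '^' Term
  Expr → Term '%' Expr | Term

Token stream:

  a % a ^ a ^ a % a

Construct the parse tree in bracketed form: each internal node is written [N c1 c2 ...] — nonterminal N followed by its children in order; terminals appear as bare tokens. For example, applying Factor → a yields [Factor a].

[Expr [Term [Factor a]] % [Expr [Term [Factor a] ^ [Term [Factor a] ^ [Term [Factor a]]]] % [Expr [Term [Factor a]]]]]

Expr
Term % Expr
Factor % Expr
a % Expr
a % Term % Expr
a % Factor ^ Term % Expr
a % a ^ Term % Expr
a % a ^ Factor ^ Term % Expr
a % a ^ a ^ Term % Expr
a % a ^ a ^ Factor % Expr
a % a ^ a ^ a % Expr
a % a ^ a ^ a % Term
a % a ^ a ^ a % Factor
a % a ^ a ^ a % a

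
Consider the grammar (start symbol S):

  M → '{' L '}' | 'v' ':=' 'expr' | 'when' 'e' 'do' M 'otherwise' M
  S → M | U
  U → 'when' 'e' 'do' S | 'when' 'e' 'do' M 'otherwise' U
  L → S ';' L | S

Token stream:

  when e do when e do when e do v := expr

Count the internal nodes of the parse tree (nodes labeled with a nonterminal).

[S [U when e do [S [U when e do [S [U when e do [S [M v := expr]]]]]]]]

8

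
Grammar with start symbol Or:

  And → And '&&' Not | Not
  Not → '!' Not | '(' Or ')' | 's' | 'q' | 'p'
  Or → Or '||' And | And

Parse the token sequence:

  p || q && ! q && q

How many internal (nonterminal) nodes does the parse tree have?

11

[Or [Or [And [Not p]]] || [And [And [And [Not q]] && [Not ! [Not q]]] && [Not q]]]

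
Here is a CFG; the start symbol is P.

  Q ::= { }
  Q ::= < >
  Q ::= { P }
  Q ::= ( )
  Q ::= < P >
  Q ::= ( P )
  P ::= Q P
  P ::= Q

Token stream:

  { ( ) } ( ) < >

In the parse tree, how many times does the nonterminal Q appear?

[P [Q { [P [Q ( )]] }] [P [Q ( )] [P [Q < >]]]]

4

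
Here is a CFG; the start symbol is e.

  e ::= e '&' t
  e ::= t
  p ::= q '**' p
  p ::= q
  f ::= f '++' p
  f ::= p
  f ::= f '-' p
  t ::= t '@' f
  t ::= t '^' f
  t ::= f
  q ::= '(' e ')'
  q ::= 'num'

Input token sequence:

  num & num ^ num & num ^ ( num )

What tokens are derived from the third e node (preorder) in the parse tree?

[e [e [e [t [f [p [q num]]]]] & [t [t [f [p [q num]]]] ^ [f [p [q num]]]]] & [t [t [f [p [q num]]]] ^ [f [p [q ( [e [t [f [p [q num]]]]] )]]]]]

num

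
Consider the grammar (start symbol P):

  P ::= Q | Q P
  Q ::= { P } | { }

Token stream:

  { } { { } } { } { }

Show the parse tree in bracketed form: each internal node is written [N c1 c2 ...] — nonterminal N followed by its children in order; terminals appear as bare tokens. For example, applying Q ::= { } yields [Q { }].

P
Q P
{ } P
{ } Q P
{ } { P } P
{ } { Q } P
{ } { { } } P
{ } { { } } Q P
{ } { { } } { } P
{ } { { } } { } Q
{ } { { } } { } { }

[P [Q { }] [P [Q { [P [Q { }]] }] [P [Q { }] [P [Q { }]]]]]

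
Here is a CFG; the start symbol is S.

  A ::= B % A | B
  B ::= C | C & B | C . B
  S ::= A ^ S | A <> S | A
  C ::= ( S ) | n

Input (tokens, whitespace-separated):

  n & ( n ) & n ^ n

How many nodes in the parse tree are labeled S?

3

[S [A [B [C n] & [B [C ( [S [A [B [C n]]]] )] & [B [C n]]]]] ^ [S [A [B [C n]]]]]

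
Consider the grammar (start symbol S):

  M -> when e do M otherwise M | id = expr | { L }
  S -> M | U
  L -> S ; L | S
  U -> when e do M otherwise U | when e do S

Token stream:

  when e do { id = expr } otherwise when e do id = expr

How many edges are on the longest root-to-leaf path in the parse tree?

6

[S [U when e do [M { [L [S [M id = expr]]] }] otherwise [U when e do [S [M id = expr]]]]]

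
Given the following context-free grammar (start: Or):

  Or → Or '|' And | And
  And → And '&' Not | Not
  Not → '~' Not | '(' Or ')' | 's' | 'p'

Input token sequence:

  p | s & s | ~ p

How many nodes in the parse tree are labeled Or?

[Or [Or [Or [And [Not p]]] | [And [And [Not s]] & [Not s]]] | [And [Not ~ [Not p]]]]

3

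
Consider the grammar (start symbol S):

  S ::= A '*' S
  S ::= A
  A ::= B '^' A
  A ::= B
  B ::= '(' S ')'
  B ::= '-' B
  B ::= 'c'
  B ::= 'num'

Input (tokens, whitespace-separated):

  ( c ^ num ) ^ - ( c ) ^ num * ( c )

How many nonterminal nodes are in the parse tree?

[S [A [B ( [S [A [B c] ^ [A [B num]]]] )] ^ [A [B - [B ( [S [A [B c]]] )]] ^ [A [B num]]]] * [S [A [B ( [S [A [B c]]] )]]]]

22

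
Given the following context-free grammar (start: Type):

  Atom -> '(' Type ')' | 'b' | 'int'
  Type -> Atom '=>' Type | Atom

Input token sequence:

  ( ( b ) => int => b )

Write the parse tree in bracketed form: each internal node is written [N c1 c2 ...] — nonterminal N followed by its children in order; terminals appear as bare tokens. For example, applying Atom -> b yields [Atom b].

Type
Atom
( Type )
( Atom => Type )
( ( Type ) => Type )
( ( Atom ) => Type )
( ( b ) => Type )
( ( b ) => Atom => Type )
( ( b ) => int => Type )
( ( b ) => int => Atom )
( ( b ) => int => b )

[Type [Atom ( [Type [Atom ( [Type [Atom b]] )] => [Type [Atom int] => [Type [Atom b]]]] )]]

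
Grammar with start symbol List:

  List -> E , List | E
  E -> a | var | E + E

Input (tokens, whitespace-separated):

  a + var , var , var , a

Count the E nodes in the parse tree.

6

[List [E [E a] + [E var]] , [List [E var] , [List [E var] , [List [E a]]]]]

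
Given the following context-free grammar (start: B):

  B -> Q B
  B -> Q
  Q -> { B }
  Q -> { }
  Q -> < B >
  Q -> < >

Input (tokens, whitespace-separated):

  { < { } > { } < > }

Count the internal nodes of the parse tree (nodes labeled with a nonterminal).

[B [Q { [B [Q < [B [Q { }]] >] [B [Q { }] [B [Q < >]]]] }]]

10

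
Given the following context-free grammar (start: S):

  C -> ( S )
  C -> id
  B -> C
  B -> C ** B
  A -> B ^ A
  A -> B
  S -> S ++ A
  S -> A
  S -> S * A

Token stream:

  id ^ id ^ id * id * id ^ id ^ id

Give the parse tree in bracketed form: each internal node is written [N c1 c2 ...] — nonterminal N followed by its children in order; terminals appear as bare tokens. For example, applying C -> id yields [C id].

[S [S [S [A [B [C id]] ^ [A [B [C id]] ^ [A [B [C id]]]]]] * [A [B [C id]]]] * [A [B [C id]] ^ [A [B [C id]] ^ [A [B [C id]]]]]]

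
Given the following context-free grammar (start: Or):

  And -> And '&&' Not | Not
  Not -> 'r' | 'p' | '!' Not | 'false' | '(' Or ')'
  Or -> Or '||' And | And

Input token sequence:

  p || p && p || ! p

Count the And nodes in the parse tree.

[Or [Or [Or [And [Not p]]] || [And [And [Not p]] && [Not p]]] || [And [Not ! [Not p]]]]

4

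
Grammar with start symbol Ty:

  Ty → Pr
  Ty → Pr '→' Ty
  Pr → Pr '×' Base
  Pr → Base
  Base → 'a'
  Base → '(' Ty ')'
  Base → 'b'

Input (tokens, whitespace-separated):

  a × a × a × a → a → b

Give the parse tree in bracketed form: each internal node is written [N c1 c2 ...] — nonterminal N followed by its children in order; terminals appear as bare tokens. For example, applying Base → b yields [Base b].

[Ty [Pr [Pr [Pr [Pr [Base a]] × [Base a]] × [Base a]] × [Base a]] → [Ty [Pr [Base a]] → [Ty [Pr [Base b]]]]]

Ty
Pr → Ty
Pr × Base → Ty
Pr × Base × Base → Ty
Pr × Base × Base × Base → Ty
Base × Base × Base × Base → Ty
a × Base × Base × Base → Ty
a × a × Base × Base → Ty
a × a × a × Base → Ty
a × a × a × a → Ty
a × a × a × a → Pr → Ty
a × a × a × a → Base → Ty
a × a × a × a → a → Ty
a × a × a × a → a → Pr
a × a × a × a → a → Base
a × a × a × a → a → b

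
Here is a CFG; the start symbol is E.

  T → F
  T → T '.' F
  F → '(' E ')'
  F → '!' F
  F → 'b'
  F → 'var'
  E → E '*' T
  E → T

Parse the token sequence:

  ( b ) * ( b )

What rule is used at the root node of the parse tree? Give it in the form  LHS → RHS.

E → E '*' T

[E [E [T [F ( [E [T [F b]]] )]]] * [T [F ( [E [T [F b]]] )]]]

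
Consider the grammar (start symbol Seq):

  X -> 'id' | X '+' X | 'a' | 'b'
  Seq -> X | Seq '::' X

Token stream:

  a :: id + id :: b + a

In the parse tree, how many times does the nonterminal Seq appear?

3

[Seq [Seq [Seq [X a]] :: [X [X id] + [X id]]] :: [X [X b] + [X a]]]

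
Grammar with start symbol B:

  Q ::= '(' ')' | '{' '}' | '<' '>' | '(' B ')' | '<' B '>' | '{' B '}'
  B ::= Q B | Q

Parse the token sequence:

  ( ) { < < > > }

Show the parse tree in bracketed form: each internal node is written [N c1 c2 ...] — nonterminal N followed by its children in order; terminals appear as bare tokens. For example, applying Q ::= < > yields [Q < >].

[B [Q ( )] [B [Q { [B [Q < [B [Q < >]] >]] }]]]

B
Q B
( ) B
( ) Q
( ) { B }
( ) { Q }
( ) { < B > }
( ) { < Q > }
( ) { < < > > }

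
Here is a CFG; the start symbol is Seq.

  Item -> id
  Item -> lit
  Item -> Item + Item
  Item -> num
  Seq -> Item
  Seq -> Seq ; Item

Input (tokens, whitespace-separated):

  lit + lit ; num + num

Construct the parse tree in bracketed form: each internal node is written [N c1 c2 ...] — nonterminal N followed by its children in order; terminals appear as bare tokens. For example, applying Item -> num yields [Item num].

[Seq [Seq [Item [Item lit] + [Item lit]]] ; [Item [Item num] + [Item num]]]

Seq
Seq ; Item
Item ; Item
Item + Item ; Item
lit + Item ; Item
lit + lit ; Item
lit + lit ; Item + Item
lit + lit ; num + Item
lit + lit ; num + num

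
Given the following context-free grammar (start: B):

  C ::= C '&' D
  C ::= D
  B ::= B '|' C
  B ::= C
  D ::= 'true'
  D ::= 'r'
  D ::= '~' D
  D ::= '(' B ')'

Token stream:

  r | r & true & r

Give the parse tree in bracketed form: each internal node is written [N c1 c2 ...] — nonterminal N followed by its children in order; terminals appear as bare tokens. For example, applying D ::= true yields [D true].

B
B | C
C | C
D | C
r | C
r | C & D
r | C & D & D
r | D & D & D
r | r & D & D
r | r & true & D
r | r & true & r

[B [B [C [D r]]] | [C [C [C [D r]] & [D true]] & [D r]]]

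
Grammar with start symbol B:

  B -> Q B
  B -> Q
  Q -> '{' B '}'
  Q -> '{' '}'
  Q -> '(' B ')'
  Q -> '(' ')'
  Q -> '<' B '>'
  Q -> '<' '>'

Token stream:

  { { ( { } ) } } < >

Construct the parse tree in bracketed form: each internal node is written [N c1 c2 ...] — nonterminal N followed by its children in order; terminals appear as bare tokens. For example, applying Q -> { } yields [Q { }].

B
Q B
{ B } B
{ Q } B
{ { B } } B
{ { Q } } B
{ { ( B ) } } B
{ { ( Q ) } } B
{ { ( { } ) } } B
{ { ( { } ) } } Q
{ { ( { } ) } } < >

[B [Q { [B [Q { [B [Q ( [B [Q { }]] )]] }]] }] [B [Q < >]]]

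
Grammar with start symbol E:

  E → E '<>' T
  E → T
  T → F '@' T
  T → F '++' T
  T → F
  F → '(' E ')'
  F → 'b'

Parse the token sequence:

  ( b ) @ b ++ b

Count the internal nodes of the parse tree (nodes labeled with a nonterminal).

[E [T [F ( [E [T [F b]]] )] @ [T [F b] ++ [T [F b]]]]]

10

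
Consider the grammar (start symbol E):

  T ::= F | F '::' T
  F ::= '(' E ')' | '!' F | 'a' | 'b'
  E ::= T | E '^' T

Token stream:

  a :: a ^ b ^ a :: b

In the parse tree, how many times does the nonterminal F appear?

5

[E [E [E [T [F a] :: [T [F a]]]] ^ [T [F b]]] ^ [T [F a] :: [T [F b]]]]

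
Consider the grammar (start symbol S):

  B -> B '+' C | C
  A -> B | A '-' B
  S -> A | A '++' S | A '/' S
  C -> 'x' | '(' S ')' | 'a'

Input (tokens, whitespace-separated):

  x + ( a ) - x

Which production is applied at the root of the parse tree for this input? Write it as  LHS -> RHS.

[S [A [A [B [B [C x]] + [C ( [S [A [B [C a]]]] )]]] - [B [C x]]]]

S -> A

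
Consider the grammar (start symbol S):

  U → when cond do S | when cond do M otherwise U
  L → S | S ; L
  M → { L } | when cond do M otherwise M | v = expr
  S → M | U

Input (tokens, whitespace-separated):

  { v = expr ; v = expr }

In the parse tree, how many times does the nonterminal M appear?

3

[S [M { [L [S [M v = expr]] ; [L [S [M v = expr]]]] }]]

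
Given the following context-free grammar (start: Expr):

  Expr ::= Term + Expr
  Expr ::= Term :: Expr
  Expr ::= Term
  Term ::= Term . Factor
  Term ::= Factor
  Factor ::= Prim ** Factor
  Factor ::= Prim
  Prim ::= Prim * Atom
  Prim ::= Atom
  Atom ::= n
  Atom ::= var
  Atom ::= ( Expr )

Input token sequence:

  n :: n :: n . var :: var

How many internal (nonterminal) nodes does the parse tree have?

[Expr [Term [Factor [Prim [Atom n]]]] :: [Expr [Term [Factor [Prim [Atom n]]]] :: [Expr [Term [Term [Factor [Prim [Atom n]]]] . [Factor [Prim [Atom var]]]] :: [Expr [Term [Factor [Prim [Atom var]]]]]]]]

24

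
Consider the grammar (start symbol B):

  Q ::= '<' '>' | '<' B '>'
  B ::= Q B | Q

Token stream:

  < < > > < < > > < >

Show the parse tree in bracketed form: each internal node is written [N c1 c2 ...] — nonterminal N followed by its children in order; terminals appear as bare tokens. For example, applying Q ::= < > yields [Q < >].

[B [Q < [B [Q < >]] >] [B [Q < [B [Q < >]] >] [B [Q < >]]]]

B
Q B
< B > B
< Q > B
< < > > B
< < > > Q B
< < > > < B > B
< < > > < Q > B
< < > > < < > > B
< < > > < < > > Q
< < > > < < > > < >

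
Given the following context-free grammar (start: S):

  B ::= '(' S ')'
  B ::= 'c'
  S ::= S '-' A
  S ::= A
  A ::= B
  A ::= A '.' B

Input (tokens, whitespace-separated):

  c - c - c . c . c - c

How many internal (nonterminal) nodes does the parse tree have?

16

[S [S [S [S [A [B c]]] - [A [B c]]] - [A [A [A [B c]] . [B c]] . [B c]]] - [A [B c]]]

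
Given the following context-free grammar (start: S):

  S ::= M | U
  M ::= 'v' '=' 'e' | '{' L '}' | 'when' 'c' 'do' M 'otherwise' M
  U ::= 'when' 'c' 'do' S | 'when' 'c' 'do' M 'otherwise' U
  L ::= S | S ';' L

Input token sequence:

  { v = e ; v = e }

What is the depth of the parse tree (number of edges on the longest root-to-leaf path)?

[S [M { [L [S [M v = e]] ; [L [S [M v = e]]]] }]]

6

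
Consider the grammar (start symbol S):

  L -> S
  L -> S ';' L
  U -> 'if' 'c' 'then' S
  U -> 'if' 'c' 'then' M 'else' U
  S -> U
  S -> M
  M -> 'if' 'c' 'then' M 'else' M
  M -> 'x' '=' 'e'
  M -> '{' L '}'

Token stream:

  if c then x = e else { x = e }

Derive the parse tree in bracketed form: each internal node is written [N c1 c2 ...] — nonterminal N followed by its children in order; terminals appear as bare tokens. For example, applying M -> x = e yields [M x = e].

[S [M if c then [M x = e] else [M { [L [S [M x = e]]] }]]]

S
M
if c then M else M
if c then x = e else M
if c then x = e else { L }
if c then x = e else { S }
if c then x = e else { M }
if c then x = e else { x = e }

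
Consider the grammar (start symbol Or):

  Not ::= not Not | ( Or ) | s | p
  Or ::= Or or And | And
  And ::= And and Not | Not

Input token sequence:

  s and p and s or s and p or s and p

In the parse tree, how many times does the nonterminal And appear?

[Or [Or [Or [And [And [And [Not s]] and [Not p]] and [Not s]]] or [And [And [Not s]] and [Not p]]] or [And [And [Not s]] and [Not p]]]

7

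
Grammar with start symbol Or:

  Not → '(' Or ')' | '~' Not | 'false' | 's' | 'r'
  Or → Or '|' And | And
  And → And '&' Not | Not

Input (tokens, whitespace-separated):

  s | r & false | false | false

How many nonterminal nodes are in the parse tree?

14

[Or [Or [Or [Or [And [Not s]]] | [And [And [Not r]] & [Not false]]] | [And [Not false]]] | [And [Not false]]]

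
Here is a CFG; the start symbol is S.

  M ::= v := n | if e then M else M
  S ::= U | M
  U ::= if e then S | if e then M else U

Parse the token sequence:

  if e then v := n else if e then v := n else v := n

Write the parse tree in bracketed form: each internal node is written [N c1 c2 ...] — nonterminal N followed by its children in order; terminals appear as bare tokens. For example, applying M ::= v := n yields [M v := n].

[S [M if e then [M v := n] else [M if e then [M v := n] else [M v := n]]]]

S
M
if e then M else M
if e then v := n else M
if e then v := n else if e then M else M
if e then v := n else if e then v := n else M
if e then v := n else if e then v := n else v := n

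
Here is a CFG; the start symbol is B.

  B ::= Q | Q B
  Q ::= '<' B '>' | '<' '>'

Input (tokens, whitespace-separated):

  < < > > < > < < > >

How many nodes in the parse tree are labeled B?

[B [Q < [B [Q < >]] >] [B [Q < >] [B [Q < [B [Q < >]] >]]]]

5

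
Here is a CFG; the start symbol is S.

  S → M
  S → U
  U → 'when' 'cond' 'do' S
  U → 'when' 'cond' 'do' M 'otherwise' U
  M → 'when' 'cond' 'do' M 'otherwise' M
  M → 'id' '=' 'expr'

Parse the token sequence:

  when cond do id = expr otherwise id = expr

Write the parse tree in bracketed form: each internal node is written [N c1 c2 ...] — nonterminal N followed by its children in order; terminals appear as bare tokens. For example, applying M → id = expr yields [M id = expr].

[S [M when cond do [M id = expr] otherwise [M id = expr]]]

S
M
when cond do M otherwise M
when cond do id = expr otherwise M
when cond do id = expr otherwise id = expr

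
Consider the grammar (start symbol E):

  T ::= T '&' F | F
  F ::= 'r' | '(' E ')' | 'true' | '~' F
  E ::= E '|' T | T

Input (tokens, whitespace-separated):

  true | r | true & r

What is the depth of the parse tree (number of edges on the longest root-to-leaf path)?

5

[E [E [E [T [F true]]] | [T [F r]]] | [T [T [F true]] & [F r]]]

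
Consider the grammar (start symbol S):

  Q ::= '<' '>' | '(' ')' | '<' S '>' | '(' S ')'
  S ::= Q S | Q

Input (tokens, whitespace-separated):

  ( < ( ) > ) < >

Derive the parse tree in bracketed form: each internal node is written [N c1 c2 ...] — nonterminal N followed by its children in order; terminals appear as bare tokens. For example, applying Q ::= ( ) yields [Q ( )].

[S [Q ( [S [Q < [S [Q ( )]] >]] )] [S [Q < >]]]

S
Q S
( S ) S
( Q ) S
( < S > ) S
( < Q > ) S
( < ( ) > ) S
( < ( ) > ) Q
( < ( ) > ) < >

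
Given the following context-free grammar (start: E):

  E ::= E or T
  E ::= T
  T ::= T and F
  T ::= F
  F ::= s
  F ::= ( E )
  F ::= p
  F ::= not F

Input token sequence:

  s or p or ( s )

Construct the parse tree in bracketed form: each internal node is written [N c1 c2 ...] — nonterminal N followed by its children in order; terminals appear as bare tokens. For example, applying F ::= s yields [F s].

E
E or T
E or T or T
T or T or T
F or T or T
s or T or T
s or F or T
s or p or T
s or p or F
s or p or ( E )
s or p or ( T )
s or p or ( F )
s or p or ( s )

[E [E [E [T [F s]]] or [T [F p]]] or [T [F ( [E [T [F s]]] )]]]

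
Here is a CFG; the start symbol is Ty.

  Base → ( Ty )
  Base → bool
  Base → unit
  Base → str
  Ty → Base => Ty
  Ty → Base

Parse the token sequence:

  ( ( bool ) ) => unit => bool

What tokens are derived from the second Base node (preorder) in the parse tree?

( bool )

[Ty [Base ( [Ty [Base ( [Ty [Base bool]] )]] )] => [Ty [Base unit] => [Ty [Base bool]]]]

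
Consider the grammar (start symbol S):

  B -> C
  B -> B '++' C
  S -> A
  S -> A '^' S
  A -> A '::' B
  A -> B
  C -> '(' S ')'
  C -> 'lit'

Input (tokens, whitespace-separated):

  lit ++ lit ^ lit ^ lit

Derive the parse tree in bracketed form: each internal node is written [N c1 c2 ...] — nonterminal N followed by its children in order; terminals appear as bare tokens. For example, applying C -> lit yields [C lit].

S
A ^ S
B ^ S
B ++ C ^ S
C ++ C ^ S
lit ++ C ^ S
lit ++ lit ^ S
lit ++ lit ^ A ^ S
lit ++ lit ^ B ^ S
lit ++ lit ^ C ^ S
lit ++ lit ^ lit ^ S
lit ++ lit ^ lit ^ A
lit ++ lit ^ lit ^ B
lit ++ lit ^ lit ^ C
lit ++ lit ^ lit ^ lit

[S [A [B [B [C lit]] ++ [C lit]]] ^ [S [A [B [C lit]]] ^ [S [A [B [C lit]]]]]]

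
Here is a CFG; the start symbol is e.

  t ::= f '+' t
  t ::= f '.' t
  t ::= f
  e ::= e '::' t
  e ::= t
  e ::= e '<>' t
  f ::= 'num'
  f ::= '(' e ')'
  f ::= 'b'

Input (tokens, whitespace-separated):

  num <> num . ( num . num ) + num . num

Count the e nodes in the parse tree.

3

[e [e [t [f num]]] <> [t [f num] . [t [f ( [e [t [f num] . [t [f num]]]] )] + [t [f num] . [t [f num]]]]]]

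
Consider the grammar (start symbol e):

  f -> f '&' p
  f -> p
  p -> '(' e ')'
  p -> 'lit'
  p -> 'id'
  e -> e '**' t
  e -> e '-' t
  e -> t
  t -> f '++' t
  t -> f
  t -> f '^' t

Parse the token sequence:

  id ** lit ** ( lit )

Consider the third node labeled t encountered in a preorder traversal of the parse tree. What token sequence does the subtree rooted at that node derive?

( lit )

[e [e [e [t [f [p id]]]] ** [t [f [p lit]]]] ** [t [f [p ( [e [t [f [p lit]]]] )]]]]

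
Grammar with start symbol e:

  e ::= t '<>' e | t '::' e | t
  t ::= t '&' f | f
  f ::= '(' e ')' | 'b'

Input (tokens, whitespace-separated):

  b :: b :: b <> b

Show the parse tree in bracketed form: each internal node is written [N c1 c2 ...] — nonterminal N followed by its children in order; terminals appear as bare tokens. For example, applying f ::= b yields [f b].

e
t :: e
f :: e
b :: e
b :: t :: e
b :: f :: e
b :: b :: e
b :: b :: t <> e
b :: b :: f <> e
b :: b :: b <> e
b :: b :: b <> t
b :: b :: b <> f
b :: b :: b <> b

[e [t [f b]] :: [e [t [f b]] :: [e [t [f b]] <> [e [t [f b]]]]]]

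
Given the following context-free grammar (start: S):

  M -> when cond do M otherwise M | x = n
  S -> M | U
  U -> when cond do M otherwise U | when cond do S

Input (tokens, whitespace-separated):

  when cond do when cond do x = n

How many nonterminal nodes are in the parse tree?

6

[S [U when cond do [S [U when cond do [S [M x = n]]]]]]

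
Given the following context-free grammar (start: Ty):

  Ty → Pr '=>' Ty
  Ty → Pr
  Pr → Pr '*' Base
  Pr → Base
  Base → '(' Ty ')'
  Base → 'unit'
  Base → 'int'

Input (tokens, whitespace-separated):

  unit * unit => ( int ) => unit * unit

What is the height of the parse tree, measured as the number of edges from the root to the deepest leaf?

[Ty [Pr [Pr [Base unit]] * [Base unit]] => [Ty [Pr [Base ( [Ty [Pr [Base int]]] )]] => [Ty [Pr [Pr [Base unit]] * [Base unit]]]]]

7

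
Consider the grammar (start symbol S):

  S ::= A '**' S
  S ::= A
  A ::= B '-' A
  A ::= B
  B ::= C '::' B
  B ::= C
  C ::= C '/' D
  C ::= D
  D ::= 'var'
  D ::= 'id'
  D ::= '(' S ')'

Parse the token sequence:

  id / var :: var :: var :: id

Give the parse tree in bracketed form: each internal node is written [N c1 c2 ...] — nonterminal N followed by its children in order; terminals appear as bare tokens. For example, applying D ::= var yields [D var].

[S [A [B [C [C [D id]] / [D var]] :: [B [C [D var]] :: [B [C [D var]] :: [B [C [D id]]]]]]]]

S
A
B
C :: B
C / D :: B
D / D :: B
id / D :: B
id / var :: B
id / var :: C :: B
id / var :: D :: B
id / var :: var :: B
id / var :: var :: C :: B
id / var :: var :: D :: B
id / var :: var :: var :: B
id / var :: var :: var :: C
id / var :: var :: var :: D
id / var :: var :: var :: id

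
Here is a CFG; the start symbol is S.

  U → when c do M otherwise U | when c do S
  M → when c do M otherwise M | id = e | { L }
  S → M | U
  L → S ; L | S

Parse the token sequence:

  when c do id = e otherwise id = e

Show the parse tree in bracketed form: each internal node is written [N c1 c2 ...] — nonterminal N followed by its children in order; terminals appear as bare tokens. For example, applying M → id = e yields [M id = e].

S
M
when c do M otherwise M
when c do id = e otherwise M
when c do id = e otherwise id = e

[S [M when c do [M id = e] otherwise [M id = e]]]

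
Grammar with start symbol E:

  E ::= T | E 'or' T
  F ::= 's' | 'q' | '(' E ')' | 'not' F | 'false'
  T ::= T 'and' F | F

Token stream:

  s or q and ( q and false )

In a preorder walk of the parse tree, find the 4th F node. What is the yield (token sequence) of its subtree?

q

[E [E [T [F s]]] or [T [T [F q]] and [F ( [E [T [T [F q]] and [F false]]] )]]]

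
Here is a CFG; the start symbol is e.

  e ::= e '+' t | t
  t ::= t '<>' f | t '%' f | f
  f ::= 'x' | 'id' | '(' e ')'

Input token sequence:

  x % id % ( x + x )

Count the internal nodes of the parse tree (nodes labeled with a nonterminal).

[e [t [t [t [f x]] % [f id]] % [f ( [e [e [t [f x]]] + [t [f x]]] )]]]

13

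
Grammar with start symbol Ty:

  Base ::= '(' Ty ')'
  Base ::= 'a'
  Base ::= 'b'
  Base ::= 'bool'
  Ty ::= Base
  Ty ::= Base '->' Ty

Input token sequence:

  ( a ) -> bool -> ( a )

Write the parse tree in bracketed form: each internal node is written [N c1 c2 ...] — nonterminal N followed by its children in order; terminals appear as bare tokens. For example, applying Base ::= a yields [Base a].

Ty
Base -> Ty
( Ty ) -> Ty
( Base ) -> Ty
( a ) -> Ty
( a ) -> Base -> Ty
( a ) -> bool -> Ty
( a ) -> bool -> Base
( a ) -> bool -> ( Ty )
( a ) -> bool -> ( Base )
( a ) -> bool -> ( a )

[Ty [Base ( [Ty [Base a]] )] -> [Ty [Base bool] -> [Ty [Base ( [Ty [Base a]] )]]]]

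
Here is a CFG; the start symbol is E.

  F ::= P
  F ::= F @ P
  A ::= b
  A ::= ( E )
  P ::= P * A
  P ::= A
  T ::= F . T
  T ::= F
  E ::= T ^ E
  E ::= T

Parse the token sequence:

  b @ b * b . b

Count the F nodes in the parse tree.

[E [T [F [F [P [A b]]] @ [P [P [A b]] * [A b]]] . [T [F [P [A b]]]]]]

3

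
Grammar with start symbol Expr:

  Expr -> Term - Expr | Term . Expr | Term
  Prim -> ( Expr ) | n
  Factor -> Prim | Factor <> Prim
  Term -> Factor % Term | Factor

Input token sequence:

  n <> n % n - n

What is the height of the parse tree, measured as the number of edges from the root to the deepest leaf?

5

[Expr [Term [Factor [Factor [Prim n]] <> [Prim n]] % [Term [Factor [Prim n]]]] - [Expr [Term [Factor [Prim n]]]]]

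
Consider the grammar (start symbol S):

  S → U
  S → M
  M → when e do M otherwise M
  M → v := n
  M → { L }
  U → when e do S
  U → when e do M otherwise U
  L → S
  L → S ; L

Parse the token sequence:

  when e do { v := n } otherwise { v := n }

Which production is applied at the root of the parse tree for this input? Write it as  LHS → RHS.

S → M

[S [M when e do [M { [L [S [M v := n]]] }] otherwise [M { [L [S [M v := n]]] }]]]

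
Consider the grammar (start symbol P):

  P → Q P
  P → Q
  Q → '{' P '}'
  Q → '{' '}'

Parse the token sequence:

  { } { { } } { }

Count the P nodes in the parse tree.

4

[P [Q { }] [P [Q { [P [Q { }]] }] [P [Q { }]]]]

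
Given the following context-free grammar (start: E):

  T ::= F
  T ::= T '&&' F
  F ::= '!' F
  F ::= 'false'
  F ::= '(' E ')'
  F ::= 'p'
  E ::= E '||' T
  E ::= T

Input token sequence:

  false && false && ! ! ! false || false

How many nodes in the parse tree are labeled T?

[E [E [T [T [T [F false]] && [F false]] && [F ! [F ! [F ! [F false]]]]]] || [T [F false]]]

4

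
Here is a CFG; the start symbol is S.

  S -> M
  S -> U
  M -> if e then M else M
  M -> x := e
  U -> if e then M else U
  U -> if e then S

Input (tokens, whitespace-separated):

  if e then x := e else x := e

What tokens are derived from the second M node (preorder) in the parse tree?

x := e

[S [M if e then [M x := e] else [M x := e]]]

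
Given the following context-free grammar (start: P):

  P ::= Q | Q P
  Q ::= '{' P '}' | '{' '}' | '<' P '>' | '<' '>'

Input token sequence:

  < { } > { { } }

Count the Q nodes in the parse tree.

4

[P [Q < [P [Q { }]] >] [P [Q { [P [Q { }]] }]]]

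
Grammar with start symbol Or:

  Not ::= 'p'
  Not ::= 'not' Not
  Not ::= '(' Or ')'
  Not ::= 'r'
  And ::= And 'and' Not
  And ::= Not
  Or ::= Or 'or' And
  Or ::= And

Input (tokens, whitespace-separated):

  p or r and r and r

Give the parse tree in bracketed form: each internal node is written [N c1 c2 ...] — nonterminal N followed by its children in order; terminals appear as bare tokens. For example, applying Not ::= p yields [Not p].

[Or [Or [And [Not p]]] or [And [And [And [Not r]] and [Not r]] and [Not r]]]

Or
Or or And
And or And
Not or And
p or And
p or And and Not
p or And and Not and Not
p or Not and Not and Not
p or r and Not and Not
p or r and r and Not
p or r and r and r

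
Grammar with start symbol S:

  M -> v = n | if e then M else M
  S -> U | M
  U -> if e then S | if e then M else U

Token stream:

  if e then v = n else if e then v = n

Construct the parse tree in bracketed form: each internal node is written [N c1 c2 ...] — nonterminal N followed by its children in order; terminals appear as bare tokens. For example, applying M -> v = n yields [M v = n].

S
U
if e then M else U
if e then v = n else U
if e then v = n else if e then S
if e then v = n else if e then M
if e then v = n else if e then v = n

[S [U if e then [M v = n] else [U if e then [S [M v = n]]]]]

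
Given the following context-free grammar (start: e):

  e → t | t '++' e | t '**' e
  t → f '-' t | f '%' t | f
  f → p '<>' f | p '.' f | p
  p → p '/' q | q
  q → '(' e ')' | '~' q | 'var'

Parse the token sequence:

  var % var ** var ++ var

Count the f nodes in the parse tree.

[e [t [f [p [q var]]] % [t [f [p [q var]]]]] ** [e [t [f [p [q var]]]] ++ [e [t [f [p [q var]]]]]]]

4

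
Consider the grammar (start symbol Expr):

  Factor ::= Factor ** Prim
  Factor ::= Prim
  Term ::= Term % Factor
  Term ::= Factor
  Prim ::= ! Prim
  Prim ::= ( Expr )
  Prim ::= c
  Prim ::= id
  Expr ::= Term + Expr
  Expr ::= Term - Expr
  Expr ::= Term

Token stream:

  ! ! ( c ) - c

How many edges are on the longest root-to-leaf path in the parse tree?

10

[Expr [Term [Factor [Prim ! [Prim ! [Prim ( [Expr [Term [Factor [Prim c]]]] )]]]]] - [Expr [Term [Factor [Prim c]]]]]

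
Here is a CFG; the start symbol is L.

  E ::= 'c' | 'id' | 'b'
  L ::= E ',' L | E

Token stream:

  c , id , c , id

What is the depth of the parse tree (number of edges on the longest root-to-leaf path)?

[L [E c] , [L [E id] , [L [E c] , [L [E id]]]]]

5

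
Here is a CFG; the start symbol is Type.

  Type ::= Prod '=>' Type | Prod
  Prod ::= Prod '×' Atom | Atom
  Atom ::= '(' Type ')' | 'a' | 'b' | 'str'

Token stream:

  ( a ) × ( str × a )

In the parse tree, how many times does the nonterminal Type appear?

[Type [Prod [Prod [Atom ( [Type [Prod [Atom a]]] )]] × [Atom ( [Type [Prod [Prod [Atom str]] × [Atom a]]] )]]]

3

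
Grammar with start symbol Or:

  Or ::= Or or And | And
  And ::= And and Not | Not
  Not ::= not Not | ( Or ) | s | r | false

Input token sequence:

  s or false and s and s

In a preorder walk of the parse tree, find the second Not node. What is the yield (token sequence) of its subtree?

false

[Or [Or [And [Not s]]] or [And [And [And [Not false]] and [Not s]] and [Not s]]]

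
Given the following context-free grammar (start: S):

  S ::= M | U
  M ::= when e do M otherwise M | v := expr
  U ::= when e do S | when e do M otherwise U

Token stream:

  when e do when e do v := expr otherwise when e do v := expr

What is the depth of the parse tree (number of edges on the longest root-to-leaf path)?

[S [U when e do [S [U when e do [M v := expr] otherwise [U when e do [S [M v := expr]]]]]]]

7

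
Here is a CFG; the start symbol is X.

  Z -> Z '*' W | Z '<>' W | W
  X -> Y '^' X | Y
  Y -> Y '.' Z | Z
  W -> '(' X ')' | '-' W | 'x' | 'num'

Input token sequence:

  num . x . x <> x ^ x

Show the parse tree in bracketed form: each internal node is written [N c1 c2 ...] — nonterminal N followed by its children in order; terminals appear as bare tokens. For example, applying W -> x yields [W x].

X
Y ^ X
Y . Z ^ X
Y . Z . Z ^ X
Z . Z . Z ^ X
W . Z . Z ^ X
num . Z . Z ^ X
num . W . Z ^ X
num . x . Z ^ X
num . x . Z <> W ^ X
num . x . W <> W ^ X
num . x . x <> W ^ X
num . x . x <> x ^ X
num . x . x <> x ^ Y
num . x . x <> x ^ Z
num . x . x <> x ^ W
num . x . x <> x ^ x

[X [Y [Y [Y [Z [W num]]] . [Z [W x]]] . [Z [Z [W x]] <> [W x]]] ^ [X [Y [Z [W x]]]]]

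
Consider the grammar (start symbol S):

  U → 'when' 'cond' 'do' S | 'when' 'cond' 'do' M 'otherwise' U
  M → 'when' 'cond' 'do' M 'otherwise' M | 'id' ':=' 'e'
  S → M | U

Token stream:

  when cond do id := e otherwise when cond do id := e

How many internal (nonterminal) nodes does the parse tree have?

[S [U when cond do [M id := e] otherwise [U when cond do [S [M id := e]]]]]

6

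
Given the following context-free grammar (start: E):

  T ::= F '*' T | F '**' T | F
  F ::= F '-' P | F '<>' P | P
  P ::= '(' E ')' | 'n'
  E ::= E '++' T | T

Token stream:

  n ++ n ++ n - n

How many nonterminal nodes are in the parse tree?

[E [E [E [T [F [P n]]]] ++ [T [F [P n]]]] ++ [T [F [F [P n]] - [P n]]]]

14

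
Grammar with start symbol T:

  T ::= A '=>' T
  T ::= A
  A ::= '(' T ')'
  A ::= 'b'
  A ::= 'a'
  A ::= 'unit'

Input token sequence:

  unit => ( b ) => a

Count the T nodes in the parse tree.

[T [A unit] => [T [A ( [T [A b]] )] => [T [A a]]]]

4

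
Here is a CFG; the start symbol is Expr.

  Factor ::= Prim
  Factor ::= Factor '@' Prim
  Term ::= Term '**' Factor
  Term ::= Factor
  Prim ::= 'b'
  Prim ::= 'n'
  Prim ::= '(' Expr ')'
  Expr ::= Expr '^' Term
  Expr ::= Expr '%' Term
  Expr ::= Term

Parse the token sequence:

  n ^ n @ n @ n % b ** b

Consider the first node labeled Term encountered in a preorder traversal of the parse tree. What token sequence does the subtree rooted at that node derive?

n

[Expr [Expr [Expr [Term [Factor [Prim n]]]] ^ [Term [Factor [Factor [Factor [Prim n]] @ [Prim n]] @ [Prim n]]]] % [Term [Term [Factor [Prim b]]] ** [Factor [Prim b]]]]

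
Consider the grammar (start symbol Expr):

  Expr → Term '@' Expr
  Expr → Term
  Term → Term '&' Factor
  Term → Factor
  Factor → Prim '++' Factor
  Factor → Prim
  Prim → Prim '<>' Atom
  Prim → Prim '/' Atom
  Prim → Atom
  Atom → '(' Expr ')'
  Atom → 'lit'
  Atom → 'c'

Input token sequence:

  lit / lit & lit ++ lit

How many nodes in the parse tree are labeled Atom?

4

[Expr [Term [Term [Factor [Prim [Prim [Atom lit]] / [Atom lit]]]] & [Factor [Prim [Atom lit]] ++ [Factor [Prim [Atom lit]]]]]]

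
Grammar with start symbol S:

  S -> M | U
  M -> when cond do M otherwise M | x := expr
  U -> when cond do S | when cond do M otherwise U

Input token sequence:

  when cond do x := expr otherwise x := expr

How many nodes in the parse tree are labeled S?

[S [M when cond do [M x := expr] otherwise [M x := expr]]]

1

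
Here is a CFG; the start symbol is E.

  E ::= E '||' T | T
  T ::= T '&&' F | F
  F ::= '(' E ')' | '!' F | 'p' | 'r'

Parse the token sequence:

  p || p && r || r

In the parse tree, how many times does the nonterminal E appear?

[E [E [E [T [F p]]] || [T [T [F p]] && [F r]]] || [T [F r]]]

3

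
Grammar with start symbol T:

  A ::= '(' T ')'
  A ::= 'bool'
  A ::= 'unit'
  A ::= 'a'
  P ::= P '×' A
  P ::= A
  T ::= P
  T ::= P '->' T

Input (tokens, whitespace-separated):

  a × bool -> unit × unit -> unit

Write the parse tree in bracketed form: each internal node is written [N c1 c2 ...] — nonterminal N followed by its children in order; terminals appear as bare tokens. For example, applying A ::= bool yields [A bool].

[T [P [P [A a]] × [A bool]] -> [T [P [P [A unit]] × [A unit]] -> [T [P [A unit]]]]]

T
P -> T
P × A -> T
A × A -> T
a × A -> T
a × bool -> T
a × bool -> P -> T
a × bool -> P × A -> T
a × bool -> A × A -> T
a × bool -> unit × A -> T
a × bool -> unit × unit -> T
a × bool -> unit × unit -> P
a × bool -> unit × unit -> A
a × bool -> unit × unit -> unit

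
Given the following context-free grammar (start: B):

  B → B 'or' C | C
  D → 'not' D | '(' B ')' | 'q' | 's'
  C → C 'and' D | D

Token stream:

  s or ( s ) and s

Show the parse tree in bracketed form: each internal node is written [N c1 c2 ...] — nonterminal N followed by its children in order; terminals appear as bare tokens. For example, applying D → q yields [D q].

[B [B [C [D s]]] or [C [C [D ( [B [C [D s]]] )]] and [D s]]]

B
B or C
C or C
D or C
s or C
s or C and D
s or D and D
s or ( B ) and D
s or ( C ) and D
s or ( D ) and D
s or ( s ) and D
s or ( s ) and s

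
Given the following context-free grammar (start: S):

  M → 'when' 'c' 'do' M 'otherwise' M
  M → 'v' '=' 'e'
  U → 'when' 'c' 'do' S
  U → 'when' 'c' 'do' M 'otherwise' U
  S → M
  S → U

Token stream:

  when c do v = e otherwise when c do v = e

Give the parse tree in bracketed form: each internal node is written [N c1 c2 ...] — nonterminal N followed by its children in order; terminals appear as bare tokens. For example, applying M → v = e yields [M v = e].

S
U
when c do M otherwise U
when c do v = e otherwise U
when c do v = e otherwise when c do S
when c do v = e otherwise when c do M
when c do v = e otherwise when c do v = e

[S [U when c do [M v = e] otherwise [U when c do [S [M v = e]]]]]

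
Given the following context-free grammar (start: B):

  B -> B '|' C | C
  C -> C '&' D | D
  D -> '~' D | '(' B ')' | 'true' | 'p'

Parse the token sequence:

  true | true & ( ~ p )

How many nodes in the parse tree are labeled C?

[B [B [C [D true]]] | [C [C [D true]] & [D ( [B [C [D ~ [D p]]]] )]]]

4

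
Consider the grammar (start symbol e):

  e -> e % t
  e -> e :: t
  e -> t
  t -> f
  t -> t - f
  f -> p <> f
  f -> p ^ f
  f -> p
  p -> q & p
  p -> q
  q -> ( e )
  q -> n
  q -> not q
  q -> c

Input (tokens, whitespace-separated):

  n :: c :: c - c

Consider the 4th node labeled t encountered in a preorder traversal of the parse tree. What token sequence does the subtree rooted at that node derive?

[e [e [e [t [f [p [q n]]]]] :: [t [f [p [q c]]]]] :: [t [t [f [p [q c]]]] - [f [p [q c]]]]]

c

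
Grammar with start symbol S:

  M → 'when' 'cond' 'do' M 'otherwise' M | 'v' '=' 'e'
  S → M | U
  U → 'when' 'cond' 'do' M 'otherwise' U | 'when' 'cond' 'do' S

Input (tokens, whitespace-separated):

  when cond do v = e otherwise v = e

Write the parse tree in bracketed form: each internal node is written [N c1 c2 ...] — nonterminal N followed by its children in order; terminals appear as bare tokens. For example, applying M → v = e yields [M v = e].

S
M
when cond do M otherwise M
when cond do v = e otherwise M
when cond do v = e otherwise v = e

[S [M when cond do [M v = e] otherwise [M v = e]]]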